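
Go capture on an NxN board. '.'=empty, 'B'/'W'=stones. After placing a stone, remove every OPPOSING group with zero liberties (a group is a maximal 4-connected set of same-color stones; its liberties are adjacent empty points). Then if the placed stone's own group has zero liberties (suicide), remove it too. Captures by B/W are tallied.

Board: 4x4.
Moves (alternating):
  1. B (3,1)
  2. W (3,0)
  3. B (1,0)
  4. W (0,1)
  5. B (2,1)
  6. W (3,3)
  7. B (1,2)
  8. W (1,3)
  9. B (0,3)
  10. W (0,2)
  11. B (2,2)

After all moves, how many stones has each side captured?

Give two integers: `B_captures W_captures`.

Answer: 0 1

Derivation:
Move 1: B@(3,1) -> caps B=0 W=0
Move 2: W@(3,0) -> caps B=0 W=0
Move 3: B@(1,0) -> caps B=0 W=0
Move 4: W@(0,1) -> caps B=0 W=0
Move 5: B@(2,1) -> caps B=0 W=0
Move 6: W@(3,3) -> caps B=0 W=0
Move 7: B@(1,2) -> caps B=0 W=0
Move 8: W@(1,3) -> caps B=0 W=0
Move 9: B@(0,3) -> caps B=0 W=0
Move 10: W@(0,2) -> caps B=0 W=1
Move 11: B@(2,2) -> caps B=0 W=1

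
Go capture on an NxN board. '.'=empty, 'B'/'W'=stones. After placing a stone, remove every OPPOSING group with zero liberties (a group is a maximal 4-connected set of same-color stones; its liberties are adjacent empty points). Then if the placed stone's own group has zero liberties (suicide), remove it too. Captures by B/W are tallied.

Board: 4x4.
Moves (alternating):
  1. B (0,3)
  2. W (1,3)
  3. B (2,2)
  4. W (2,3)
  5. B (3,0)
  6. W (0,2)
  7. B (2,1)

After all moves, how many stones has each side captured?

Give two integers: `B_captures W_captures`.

Answer: 0 1

Derivation:
Move 1: B@(0,3) -> caps B=0 W=0
Move 2: W@(1,3) -> caps B=0 W=0
Move 3: B@(2,2) -> caps B=0 W=0
Move 4: W@(2,3) -> caps B=0 W=0
Move 5: B@(3,0) -> caps B=0 W=0
Move 6: W@(0,2) -> caps B=0 W=1
Move 7: B@(2,1) -> caps B=0 W=1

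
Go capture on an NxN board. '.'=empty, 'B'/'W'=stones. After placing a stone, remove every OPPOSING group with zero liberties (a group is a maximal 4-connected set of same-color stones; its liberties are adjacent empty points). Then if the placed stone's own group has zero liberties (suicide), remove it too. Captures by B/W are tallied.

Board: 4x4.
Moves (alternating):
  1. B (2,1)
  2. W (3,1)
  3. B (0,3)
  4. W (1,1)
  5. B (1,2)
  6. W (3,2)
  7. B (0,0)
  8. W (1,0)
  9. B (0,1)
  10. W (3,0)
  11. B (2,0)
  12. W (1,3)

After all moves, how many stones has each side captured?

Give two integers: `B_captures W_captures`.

Answer: 2 0

Derivation:
Move 1: B@(2,1) -> caps B=0 W=0
Move 2: W@(3,1) -> caps B=0 W=0
Move 3: B@(0,3) -> caps B=0 W=0
Move 4: W@(1,1) -> caps B=0 W=0
Move 5: B@(1,2) -> caps B=0 W=0
Move 6: W@(3,2) -> caps B=0 W=0
Move 7: B@(0,0) -> caps B=0 W=0
Move 8: W@(1,0) -> caps B=0 W=0
Move 9: B@(0,1) -> caps B=0 W=0
Move 10: W@(3,0) -> caps B=0 W=0
Move 11: B@(2,0) -> caps B=2 W=0
Move 12: W@(1,3) -> caps B=2 W=0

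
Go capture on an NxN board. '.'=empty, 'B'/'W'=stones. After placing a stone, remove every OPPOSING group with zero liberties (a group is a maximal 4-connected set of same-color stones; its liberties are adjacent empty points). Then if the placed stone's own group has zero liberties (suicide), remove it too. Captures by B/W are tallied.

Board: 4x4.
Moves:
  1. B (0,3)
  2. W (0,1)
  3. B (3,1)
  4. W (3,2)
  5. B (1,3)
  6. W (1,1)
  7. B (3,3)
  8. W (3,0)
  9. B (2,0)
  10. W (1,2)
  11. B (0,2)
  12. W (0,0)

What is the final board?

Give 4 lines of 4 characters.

Answer: WWBB
.WWB
B...
.BWB

Derivation:
Move 1: B@(0,3) -> caps B=0 W=0
Move 2: W@(0,1) -> caps B=0 W=0
Move 3: B@(3,1) -> caps B=0 W=0
Move 4: W@(3,2) -> caps B=0 W=0
Move 5: B@(1,3) -> caps B=0 W=0
Move 6: W@(1,1) -> caps B=0 W=0
Move 7: B@(3,3) -> caps B=0 W=0
Move 8: W@(3,0) -> caps B=0 W=0
Move 9: B@(2,0) -> caps B=1 W=0
Move 10: W@(1,2) -> caps B=1 W=0
Move 11: B@(0,2) -> caps B=1 W=0
Move 12: W@(0,0) -> caps B=1 W=0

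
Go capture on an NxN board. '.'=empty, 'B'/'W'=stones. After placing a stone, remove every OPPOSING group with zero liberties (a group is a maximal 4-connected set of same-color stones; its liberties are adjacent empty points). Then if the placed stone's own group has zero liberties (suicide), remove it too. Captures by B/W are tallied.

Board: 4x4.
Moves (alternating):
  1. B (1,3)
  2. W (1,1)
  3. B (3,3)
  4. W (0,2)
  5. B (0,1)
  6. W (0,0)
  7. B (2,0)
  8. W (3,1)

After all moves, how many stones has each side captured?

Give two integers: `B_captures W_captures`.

Answer: 0 1

Derivation:
Move 1: B@(1,3) -> caps B=0 W=0
Move 2: W@(1,1) -> caps B=0 W=0
Move 3: B@(3,3) -> caps B=0 W=0
Move 4: W@(0,2) -> caps B=0 W=0
Move 5: B@(0,1) -> caps B=0 W=0
Move 6: W@(0,0) -> caps B=0 W=1
Move 7: B@(2,0) -> caps B=0 W=1
Move 8: W@(3,1) -> caps B=0 W=1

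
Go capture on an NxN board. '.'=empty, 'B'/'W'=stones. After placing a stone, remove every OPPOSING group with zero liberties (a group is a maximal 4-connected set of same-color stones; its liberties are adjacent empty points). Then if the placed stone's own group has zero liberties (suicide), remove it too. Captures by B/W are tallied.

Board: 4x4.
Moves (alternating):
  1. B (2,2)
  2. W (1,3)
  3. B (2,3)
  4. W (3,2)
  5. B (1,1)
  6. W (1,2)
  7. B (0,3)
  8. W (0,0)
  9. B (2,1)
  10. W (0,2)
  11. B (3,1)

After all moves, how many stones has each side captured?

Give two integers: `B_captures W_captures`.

Move 1: B@(2,2) -> caps B=0 W=0
Move 2: W@(1,3) -> caps B=0 W=0
Move 3: B@(2,3) -> caps B=0 W=0
Move 4: W@(3,2) -> caps B=0 W=0
Move 5: B@(1,1) -> caps B=0 W=0
Move 6: W@(1,2) -> caps B=0 W=0
Move 7: B@(0,3) -> caps B=0 W=0
Move 8: W@(0,0) -> caps B=0 W=0
Move 9: B@(2,1) -> caps B=0 W=0
Move 10: W@(0,2) -> caps B=0 W=1
Move 11: B@(3,1) -> caps B=0 W=1

Answer: 0 1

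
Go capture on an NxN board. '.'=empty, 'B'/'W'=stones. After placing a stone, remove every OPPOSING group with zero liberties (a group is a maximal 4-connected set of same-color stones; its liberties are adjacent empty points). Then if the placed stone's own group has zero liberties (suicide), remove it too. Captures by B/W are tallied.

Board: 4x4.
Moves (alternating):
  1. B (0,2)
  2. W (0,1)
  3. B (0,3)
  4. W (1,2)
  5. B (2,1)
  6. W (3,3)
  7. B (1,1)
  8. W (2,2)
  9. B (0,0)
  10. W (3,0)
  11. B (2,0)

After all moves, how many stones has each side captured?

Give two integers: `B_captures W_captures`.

Answer: 1 0

Derivation:
Move 1: B@(0,2) -> caps B=0 W=0
Move 2: W@(0,1) -> caps B=0 W=0
Move 3: B@(0,3) -> caps B=0 W=0
Move 4: W@(1,2) -> caps B=0 W=0
Move 5: B@(2,1) -> caps B=0 W=0
Move 6: W@(3,3) -> caps B=0 W=0
Move 7: B@(1,1) -> caps B=0 W=0
Move 8: W@(2,2) -> caps B=0 W=0
Move 9: B@(0,0) -> caps B=1 W=0
Move 10: W@(3,0) -> caps B=1 W=0
Move 11: B@(2,0) -> caps B=1 W=0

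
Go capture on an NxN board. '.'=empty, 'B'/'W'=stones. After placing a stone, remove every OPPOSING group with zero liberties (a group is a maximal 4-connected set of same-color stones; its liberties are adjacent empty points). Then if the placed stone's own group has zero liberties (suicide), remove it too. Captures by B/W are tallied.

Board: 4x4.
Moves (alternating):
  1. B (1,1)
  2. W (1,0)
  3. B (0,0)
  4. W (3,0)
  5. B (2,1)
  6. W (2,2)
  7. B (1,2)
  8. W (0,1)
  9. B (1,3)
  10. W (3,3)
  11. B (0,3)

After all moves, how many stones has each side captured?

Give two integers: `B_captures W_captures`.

Answer: 0 1

Derivation:
Move 1: B@(1,1) -> caps B=0 W=0
Move 2: W@(1,0) -> caps B=0 W=0
Move 3: B@(0,0) -> caps B=0 W=0
Move 4: W@(3,0) -> caps B=0 W=0
Move 5: B@(2,1) -> caps B=0 W=0
Move 6: W@(2,2) -> caps B=0 W=0
Move 7: B@(1,2) -> caps B=0 W=0
Move 8: W@(0,1) -> caps B=0 W=1
Move 9: B@(1,3) -> caps B=0 W=1
Move 10: W@(3,3) -> caps B=0 W=1
Move 11: B@(0,3) -> caps B=0 W=1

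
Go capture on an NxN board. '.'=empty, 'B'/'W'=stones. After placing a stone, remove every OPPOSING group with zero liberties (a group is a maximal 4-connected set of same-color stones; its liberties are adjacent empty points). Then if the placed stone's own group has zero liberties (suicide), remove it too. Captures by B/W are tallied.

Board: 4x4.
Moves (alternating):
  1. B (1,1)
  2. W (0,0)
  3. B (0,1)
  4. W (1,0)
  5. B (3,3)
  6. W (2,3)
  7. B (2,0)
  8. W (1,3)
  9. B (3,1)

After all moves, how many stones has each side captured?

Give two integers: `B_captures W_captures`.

Answer: 2 0

Derivation:
Move 1: B@(1,1) -> caps B=0 W=0
Move 2: W@(0,0) -> caps B=0 W=0
Move 3: B@(0,1) -> caps B=0 W=0
Move 4: W@(1,0) -> caps B=0 W=0
Move 5: B@(3,3) -> caps B=0 W=0
Move 6: W@(2,3) -> caps B=0 W=0
Move 7: B@(2,0) -> caps B=2 W=0
Move 8: W@(1,3) -> caps B=2 W=0
Move 9: B@(3,1) -> caps B=2 W=0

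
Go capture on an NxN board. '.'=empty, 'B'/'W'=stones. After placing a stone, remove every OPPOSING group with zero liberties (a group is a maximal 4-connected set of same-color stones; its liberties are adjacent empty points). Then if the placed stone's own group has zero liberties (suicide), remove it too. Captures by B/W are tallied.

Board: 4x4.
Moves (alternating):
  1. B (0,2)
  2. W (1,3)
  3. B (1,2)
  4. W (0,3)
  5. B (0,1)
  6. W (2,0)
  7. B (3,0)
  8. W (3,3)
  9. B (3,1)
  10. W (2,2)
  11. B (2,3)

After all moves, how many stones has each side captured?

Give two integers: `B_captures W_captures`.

Answer: 2 0

Derivation:
Move 1: B@(0,2) -> caps B=0 W=0
Move 2: W@(1,3) -> caps B=0 W=0
Move 3: B@(1,2) -> caps B=0 W=0
Move 4: W@(0,3) -> caps B=0 W=0
Move 5: B@(0,1) -> caps B=0 W=0
Move 6: W@(2,0) -> caps B=0 W=0
Move 7: B@(3,0) -> caps B=0 W=0
Move 8: W@(3,3) -> caps B=0 W=0
Move 9: B@(3,1) -> caps B=0 W=0
Move 10: W@(2,2) -> caps B=0 W=0
Move 11: B@(2,3) -> caps B=2 W=0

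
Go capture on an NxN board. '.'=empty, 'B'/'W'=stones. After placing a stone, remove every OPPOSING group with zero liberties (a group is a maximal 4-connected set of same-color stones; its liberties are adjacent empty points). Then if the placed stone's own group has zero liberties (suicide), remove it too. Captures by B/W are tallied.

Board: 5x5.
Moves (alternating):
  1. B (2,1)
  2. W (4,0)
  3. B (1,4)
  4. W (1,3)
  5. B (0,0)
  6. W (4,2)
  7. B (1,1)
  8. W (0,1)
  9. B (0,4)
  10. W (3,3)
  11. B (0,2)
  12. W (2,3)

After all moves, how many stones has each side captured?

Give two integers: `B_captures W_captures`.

Answer: 1 0

Derivation:
Move 1: B@(2,1) -> caps B=0 W=0
Move 2: W@(4,0) -> caps B=0 W=0
Move 3: B@(1,4) -> caps B=0 W=0
Move 4: W@(1,3) -> caps B=0 W=0
Move 5: B@(0,0) -> caps B=0 W=0
Move 6: W@(4,2) -> caps B=0 W=0
Move 7: B@(1,1) -> caps B=0 W=0
Move 8: W@(0,1) -> caps B=0 W=0
Move 9: B@(0,4) -> caps B=0 W=0
Move 10: W@(3,3) -> caps B=0 W=0
Move 11: B@(0,2) -> caps B=1 W=0
Move 12: W@(2,3) -> caps B=1 W=0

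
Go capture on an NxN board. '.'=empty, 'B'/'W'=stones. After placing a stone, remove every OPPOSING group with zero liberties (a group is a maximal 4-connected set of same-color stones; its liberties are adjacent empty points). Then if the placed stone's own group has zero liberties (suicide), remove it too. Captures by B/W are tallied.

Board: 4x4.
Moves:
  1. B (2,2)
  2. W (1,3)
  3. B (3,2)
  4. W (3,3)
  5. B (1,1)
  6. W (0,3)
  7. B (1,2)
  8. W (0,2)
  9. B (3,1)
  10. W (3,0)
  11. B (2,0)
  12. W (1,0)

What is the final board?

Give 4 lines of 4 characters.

Answer: ..WW
WBBW
B.B.
.BBW

Derivation:
Move 1: B@(2,2) -> caps B=0 W=0
Move 2: W@(1,3) -> caps B=0 W=0
Move 3: B@(3,2) -> caps B=0 W=0
Move 4: W@(3,3) -> caps B=0 W=0
Move 5: B@(1,1) -> caps B=0 W=0
Move 6: W@(0,3) -> caps B=0 W=0
Move 7: B@(1,2) -> caps B=0 W=0
Move 8: W@(0,2) -> caps B=0 W=0
Move 9: B@(3,1) -> caps B=0 W=0
Move 10: W@(3,0) -> caps B=0 W=0
Move 11: B@(2,0) -> caps B=1 W=0
Move 12: W@(1,0) -> caps B=1 W=0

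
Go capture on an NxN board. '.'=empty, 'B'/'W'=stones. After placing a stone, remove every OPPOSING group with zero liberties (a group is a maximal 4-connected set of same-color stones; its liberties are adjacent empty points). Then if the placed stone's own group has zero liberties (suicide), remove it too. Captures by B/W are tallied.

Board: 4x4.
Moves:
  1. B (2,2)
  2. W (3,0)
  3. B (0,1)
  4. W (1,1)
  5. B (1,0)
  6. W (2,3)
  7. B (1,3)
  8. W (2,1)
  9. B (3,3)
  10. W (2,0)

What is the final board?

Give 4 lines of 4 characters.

Answer: .B..
BW.B
WWB.
W..B

Derivation:
Move 1: B@(2,2) -> caps B=0 W=0
Move 2: W@(3,0) -> caps B=0 W=0
Move 3: B@(0,1) -> caps B=0 W=0
Move 4: W@(1,1) -> caps B=0 W=0
Move 5: B@(1,0) -> caps B=0 W=0
Move 6: W@(2,3) -> caps B=0 W=0
Move 7: B@(1,3) -> caps B=0 W=0
Move 8: W@(2,1) -> caps B=0 W=0
Move 9: B@(3,3) -> caps B=1 W=0
Move 10: W@(2,0) -> caps B=1 W=0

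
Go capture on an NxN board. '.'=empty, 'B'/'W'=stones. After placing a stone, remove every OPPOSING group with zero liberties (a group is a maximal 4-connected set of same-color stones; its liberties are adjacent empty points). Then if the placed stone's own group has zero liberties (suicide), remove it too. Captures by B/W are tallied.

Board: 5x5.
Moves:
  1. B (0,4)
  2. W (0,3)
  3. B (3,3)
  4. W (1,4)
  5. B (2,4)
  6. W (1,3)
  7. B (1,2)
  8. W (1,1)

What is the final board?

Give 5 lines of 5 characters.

Answer: ...W.
.WBWW
....B
...B.
.....

Derivation:
Move 1: B@(0,4) -> caps B=0 W=0
Move 2: W@(0,3) -> caps B=0 W=0
Move 3: B@(3,3) -> caps B=0 W=0
Move 4: W@(1,4) -> caps B=0 W=1
Move 5: B@(2,4) -> caps B=0 W=1
Move 6: W@(1,3) -> caps B=0 W=1
Move 7: B@(1,2) -> caps B=0 W=1
Move 8: W@(1,1) -> caps B=0 W=1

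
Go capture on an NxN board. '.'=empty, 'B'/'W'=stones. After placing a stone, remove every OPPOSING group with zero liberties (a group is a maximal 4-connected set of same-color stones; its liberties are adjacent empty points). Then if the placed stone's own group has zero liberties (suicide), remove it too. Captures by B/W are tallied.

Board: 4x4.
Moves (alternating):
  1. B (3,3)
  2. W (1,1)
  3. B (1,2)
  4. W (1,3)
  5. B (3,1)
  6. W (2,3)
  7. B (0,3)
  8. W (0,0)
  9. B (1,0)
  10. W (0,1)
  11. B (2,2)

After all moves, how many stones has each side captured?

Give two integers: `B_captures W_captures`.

Answer: 2 0

Derivation:
Move 1: B@(3,3) -> caps B=0 W=0
Move 2: W@(1,1) -> caps B=0 W=0
Move 3: B@(1,2) -> caps B=0 W=0
Move 4: W@(1,3) -> caps B=0 W=0
Move 5: B@(3,1) -> caps B=0 W=0
Move 6: W@(2,3) -> caps B=0 W=0
Move 7: B@(0,3) -> caps B=0 W=0
Move 8: W@(0,0) -> caps B=0 W=0
Move 9: B@(1,0) -> caps B=0 W=0
Move 10: W@(0,1) -> caps B=0 W=0
Move 11: B@(2,2) -> caps B=2 W=0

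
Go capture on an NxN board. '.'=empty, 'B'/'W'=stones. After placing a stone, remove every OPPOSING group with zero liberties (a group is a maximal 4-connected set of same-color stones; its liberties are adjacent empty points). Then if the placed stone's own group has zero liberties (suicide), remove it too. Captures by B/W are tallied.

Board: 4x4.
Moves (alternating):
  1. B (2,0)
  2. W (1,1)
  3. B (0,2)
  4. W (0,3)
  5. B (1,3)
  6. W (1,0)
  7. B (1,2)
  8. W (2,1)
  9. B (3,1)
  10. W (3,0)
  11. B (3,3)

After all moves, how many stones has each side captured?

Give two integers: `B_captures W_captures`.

Answer: 1 1

Derivation:
Move 1: B@(2,0) -> caps B=0 W=0
Move 2: W@(1,1) -> caps B=0 W=0
Move 3: B@(0,2) -> caps B=0 W=0
Move 4: W@(0,3) -> caps B=0 W=0
Move 5: B@(1,3) -> caps B=1 W=0
Move 6: W@(1,0) -> caps B=1 W=0
Move 7: B@(1,2) -> caps B=1 W=0
Move 8: W@(2,1) -> caps B=1 W=0
Move 9: B@(3,1) -> caps B=1 W=0
Move 10: W@(3,0) -> caps B=1 W=1
Move 11: B@(3,3) -> caps B=1 W=1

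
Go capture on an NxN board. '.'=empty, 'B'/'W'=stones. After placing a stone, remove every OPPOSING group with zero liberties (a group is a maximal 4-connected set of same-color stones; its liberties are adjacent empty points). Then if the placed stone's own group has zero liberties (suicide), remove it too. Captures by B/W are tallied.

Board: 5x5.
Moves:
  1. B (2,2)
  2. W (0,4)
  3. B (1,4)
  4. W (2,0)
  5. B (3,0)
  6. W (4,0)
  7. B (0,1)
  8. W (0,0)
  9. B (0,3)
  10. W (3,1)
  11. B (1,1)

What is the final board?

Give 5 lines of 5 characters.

Answer: WB.B.
.B..B
W.B..
.W...
W....

Derivation:
Move 1: B@(2,2) -> caps B=0 W=0
Move 2: W@(0,4) -> caps B=0 W=0
Move 3: B@(1,4) -> caps B=0 W=0
Move 4: W@(2,0) -> caps B=0 W=0
Move 5: B@(3,0) -> caps B=0 W=0
Move 6: W@(4,0) -> caps B=0 W=0
Move 7: B@(0,1) -> caps B=0 W=0
Move 8: W@(0,0) -> caps B=0 W=0
Move 9: B@(0,3) -> caps B=1 W=0
Move 10: W@(3,1) -> caps B=1 W=1
Move 11: B@(1,1) -> caps B=1 W=1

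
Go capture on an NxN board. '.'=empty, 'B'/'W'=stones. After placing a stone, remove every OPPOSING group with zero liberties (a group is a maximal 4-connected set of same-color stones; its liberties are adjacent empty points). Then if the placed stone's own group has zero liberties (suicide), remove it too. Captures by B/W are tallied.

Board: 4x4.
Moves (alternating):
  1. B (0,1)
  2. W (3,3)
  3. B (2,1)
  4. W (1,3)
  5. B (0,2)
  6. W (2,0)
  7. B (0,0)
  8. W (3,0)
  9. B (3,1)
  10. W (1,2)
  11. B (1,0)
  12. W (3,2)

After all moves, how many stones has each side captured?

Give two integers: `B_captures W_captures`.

Move 1: B@(0,1) -> caps B=0 W=0
Move 2: W@(3,3) -> caps B=0 W=0
Move 3: B@(2,1) -> caps B=0 W=0
Move 4: W@(1,3) -> caps B=0 W=0
Move 5: B@(0,2) -> caps B=0 W=0
Move 6: W@(2,0) -> caps B=0 W=0
Move 7: B@(0,0) -> caps B=0 W=0
Move 8: W@(3,0) -> caps B=0 W=0
Move 9: B@(3,1) -> caps B=0 W=0
Move 10: W@(1,2) -> caps B=0 W=0
Move 11: B@(1,0) -> caps B=2 W=0
Move 12: W@(3,2) -> caps B=2 W=0

Answer: 2 0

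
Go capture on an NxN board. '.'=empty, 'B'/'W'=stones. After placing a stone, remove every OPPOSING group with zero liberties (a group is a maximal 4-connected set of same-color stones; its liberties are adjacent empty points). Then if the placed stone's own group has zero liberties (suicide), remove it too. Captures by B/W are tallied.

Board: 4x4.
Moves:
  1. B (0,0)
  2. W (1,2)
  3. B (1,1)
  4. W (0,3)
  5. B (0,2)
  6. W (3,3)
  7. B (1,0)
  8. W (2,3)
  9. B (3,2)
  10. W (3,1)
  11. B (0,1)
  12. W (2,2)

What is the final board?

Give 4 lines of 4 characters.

Move 1: B@(0,0) -> caps B=0 W=0
Move 2: W@(1,2) -> caps B=0 W=0
Move 3: B@(1,1) -> caps B=0 W=0
Move 4: W@(0,3) -> caps B=0 W=0
Move 5: B@(0,2) -> caps B=0 W=0
Move 6: W@(3,3) -> caps B=0 W=0
Move 7: B@(1,0) -> caps B=0 W=0
Move 8: W@(2,3) -> caps B=0 W=0
Move 9: B@(3,2) -> caps B=0 W=0
Move 10: W@(3,1) -> caps B=0 W=0
Move 11: B@(0,1) -> caps B=0 W=0
Move 12: W@(2,2) -> caps B=0 W=1

Answer: BBBW
BBW.
..WW
.W.W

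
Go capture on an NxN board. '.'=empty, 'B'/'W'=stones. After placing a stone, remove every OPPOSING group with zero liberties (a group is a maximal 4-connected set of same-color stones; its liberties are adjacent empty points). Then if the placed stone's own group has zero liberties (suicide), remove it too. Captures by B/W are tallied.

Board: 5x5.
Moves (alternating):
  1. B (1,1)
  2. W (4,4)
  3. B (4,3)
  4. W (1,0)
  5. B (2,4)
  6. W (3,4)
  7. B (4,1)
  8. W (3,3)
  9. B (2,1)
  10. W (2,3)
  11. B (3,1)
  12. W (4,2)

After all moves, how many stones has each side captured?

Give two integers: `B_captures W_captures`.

Move 1: B@(1,1) -> caps B=0 W=0
Move 2: W@(4,4) -> caps B=0 W=0
Move 3: B@(4,3) -> caps B=0 W=0
Move 4: W@(1,0) -> caps B=0 W=0
Move 5: B@(2,4) -> caps B=0 W=0
Move 6: W@(3,4) -> caps B=0 W=0
Move 7: B@(4,1) -> caps B=0 W=0
Move 8: W@(3,3) -> caps B=0 W=0
Move 9: B@(2,1) -> caps B=0 W=0
Move 10: W@(2,3) -> caps B=0 W=0
Move 11: B@(3,1) -> caps B=0 W=0
Move 12: W@(4,2) -> caps B=0 W=1

Answer: 0 1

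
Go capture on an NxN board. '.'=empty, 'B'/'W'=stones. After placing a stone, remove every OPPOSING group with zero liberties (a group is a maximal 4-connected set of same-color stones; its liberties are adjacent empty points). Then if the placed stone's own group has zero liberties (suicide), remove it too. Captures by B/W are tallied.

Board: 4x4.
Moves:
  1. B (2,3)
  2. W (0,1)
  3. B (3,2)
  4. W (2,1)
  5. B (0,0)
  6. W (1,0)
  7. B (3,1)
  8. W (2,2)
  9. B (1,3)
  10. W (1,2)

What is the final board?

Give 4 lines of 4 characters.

Answer: .W..
W.WB
.WWB
.BB.

Derivation:
Move 1: B@(2,3) -> caps B=0 W=0
Move 2: W@(0,1) -> caps B=0 W=0
Move 3: B@(3,2) -> caps B=0 W=0
Move 4: W@(2,1) -> caps B=0 W=0
Move 5: B@(0,0) -> caps B=0 W=0
Move 6: W@(1,0) -> caps B=0 W=1
Move 7: B@(3,1) -> caps B=0 W=1
Move 8: W@(2,2) -> caps B=0 W=1
Move 9: B@(1,3) -> caps B=0 W=1
Move 10: W@(1,2) -> caps B=0 W=1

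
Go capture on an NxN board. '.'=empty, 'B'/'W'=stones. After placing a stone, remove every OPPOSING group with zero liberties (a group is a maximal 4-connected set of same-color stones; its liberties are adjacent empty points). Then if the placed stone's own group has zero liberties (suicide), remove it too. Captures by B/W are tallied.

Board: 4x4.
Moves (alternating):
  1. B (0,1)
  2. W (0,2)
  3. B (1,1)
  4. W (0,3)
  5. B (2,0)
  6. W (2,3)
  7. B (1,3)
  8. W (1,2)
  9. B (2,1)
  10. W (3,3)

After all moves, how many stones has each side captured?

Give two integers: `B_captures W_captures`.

Answer: 0 1

Derivation:
Move 1: B@(0,1) -> caps B=0 W=0
Move 2: W@(0,2) -> caps B=0 W=0
Move 3: B@(1,1) -> caps B=0 W=0
Move 4: W@(0,3) -> caps B=0 W=0
Move 5: B@(2,0) -> caps B=0 W=0
Move 6: W@(2,3) -> caps B=0 W=0
Move 7: B@(1,3) -> caps B=0 W=0
Move 8: W@(1,2) -> caps B=0 W=1
Move 9: B@(2,1) -> caps B=0 W=1
Move 10: W@(3,3) -> caps B=0 W=1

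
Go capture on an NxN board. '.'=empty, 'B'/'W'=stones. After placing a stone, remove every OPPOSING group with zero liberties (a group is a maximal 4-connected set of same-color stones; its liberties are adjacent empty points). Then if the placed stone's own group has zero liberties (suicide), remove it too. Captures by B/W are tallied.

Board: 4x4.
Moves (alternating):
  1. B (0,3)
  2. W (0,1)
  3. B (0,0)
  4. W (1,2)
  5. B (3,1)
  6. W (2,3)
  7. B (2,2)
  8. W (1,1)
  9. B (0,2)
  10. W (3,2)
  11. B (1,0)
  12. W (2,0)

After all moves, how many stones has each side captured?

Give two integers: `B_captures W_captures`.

Answer: 0 2

Derivation:
Move 1: B@(0,3) -> caps B=0 W=0
Move 2: W@(0,1) -> caps B=0 W=0
Move 3: B@(0,0) -> caps B=0 W=0
Move 4: W@(1,2) -> caps B=0 W=0
Move 5: B@(3,1) -> caps B=0 W=0
Move 6: W@(2,3) -> caps B=0 W=0
Move 7: B@(2,2) -> caps B=0 W=0
Move 8: W@(1,1) -> caps B=0 W=0
Move 9: B@(0,2) -> caps B=0 W=0
Move 10: W@(3,2) -> caps B=0 W=0
Move 11: B@(1,0) -> caps B=0 W=0
Move 12: W@(2,0) -> caps B=0 W=2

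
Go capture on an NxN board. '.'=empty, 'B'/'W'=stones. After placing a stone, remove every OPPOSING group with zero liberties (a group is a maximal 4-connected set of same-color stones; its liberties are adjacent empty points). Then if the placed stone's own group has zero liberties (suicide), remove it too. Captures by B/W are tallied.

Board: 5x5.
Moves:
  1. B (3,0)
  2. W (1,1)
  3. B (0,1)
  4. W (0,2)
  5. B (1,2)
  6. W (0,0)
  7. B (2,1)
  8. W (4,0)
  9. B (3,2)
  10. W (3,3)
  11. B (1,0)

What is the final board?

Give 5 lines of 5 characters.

Move 1: B@(3,0) -> caps B=0 W=0
Move 2: W@(1,1) -> caps B=0 W=0
Move 3: B@(0,1) -> caps B=0 W=0
Move 4: W@(0,2) -> caps B=0 W=0
Move 5: B@(1,2) -> caps B=0 W=0
Move 6: W@(0,0) -> caps B=0 W=1
Move 7: B@(2,1) -> caps B=0 W=1
Move 8: W@(4,0) -> caps B=0 W=1
Move 9: B@(3,2) -> caps B=0 W=1
Move 10: W@(3,3) -> caps B=0 W=1
Move 11: B@(1,0) -> caps B=0 W=1

Answer: W.W..
BWB..
.B...
B.BW.
W....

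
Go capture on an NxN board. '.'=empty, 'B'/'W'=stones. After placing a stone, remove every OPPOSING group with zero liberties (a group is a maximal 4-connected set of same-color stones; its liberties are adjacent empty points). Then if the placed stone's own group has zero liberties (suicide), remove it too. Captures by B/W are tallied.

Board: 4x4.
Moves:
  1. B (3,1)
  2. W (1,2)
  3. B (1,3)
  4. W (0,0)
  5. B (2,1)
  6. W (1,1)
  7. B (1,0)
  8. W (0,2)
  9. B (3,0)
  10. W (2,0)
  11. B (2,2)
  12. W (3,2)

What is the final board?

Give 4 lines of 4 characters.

Move 1: B@(3,1) -> caps B=0 W=0
Move 2: W@(1,2) -> caps B=0 W=0
Move 3: B@(1,3) -> caps B=0 W=0
Move 4: W@(0,0) -> caps B=0 W=0
Move 5: B@(2,1) -> caps B=0 W=0
Move 6: W@(1,1) -> caps B=0 W=0
Move 7: B@(1,0) -> caps B=0 W=0
Move 8: W@(0,2) -> caps B=0 W=0
Move 9: B@(3,0) -> caps B=0 W=0
Move 10: W@(2,0) -> caps B=0 W=1
Move 11: B@(2,2) -> caps B=0 W=1
Move 12: W@(3,2) -> caps B=0 W=1

Answer: W.W.
.WWB
WBB.
BBW.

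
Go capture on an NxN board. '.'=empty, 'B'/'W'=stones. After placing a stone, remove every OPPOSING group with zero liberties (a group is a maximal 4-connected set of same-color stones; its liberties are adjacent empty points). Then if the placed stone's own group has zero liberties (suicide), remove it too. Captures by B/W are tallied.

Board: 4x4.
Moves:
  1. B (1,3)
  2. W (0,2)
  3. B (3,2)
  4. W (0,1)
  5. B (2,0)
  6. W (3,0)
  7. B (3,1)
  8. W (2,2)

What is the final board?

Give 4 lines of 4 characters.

Move 1: B@(1,3) -> caps B=0 W=0
Move 2: W@(0,2) -> caps B=0 W=0
Move 3: B@(3,2) -> caps B=0 W=0
Move 4: W@(0,1) -> caps B=0 W=0
Move 5: B@(2,0) -> caps B=0 W=0
Move 6: W@(3,0) -> caps B=0 W=0
Move 7: B@(3,1) -> caps B=1 W=0
Move 8: W@(2,2) -> caps B=1 W=0

Answer: .WW.
...B
B.W.
.BB.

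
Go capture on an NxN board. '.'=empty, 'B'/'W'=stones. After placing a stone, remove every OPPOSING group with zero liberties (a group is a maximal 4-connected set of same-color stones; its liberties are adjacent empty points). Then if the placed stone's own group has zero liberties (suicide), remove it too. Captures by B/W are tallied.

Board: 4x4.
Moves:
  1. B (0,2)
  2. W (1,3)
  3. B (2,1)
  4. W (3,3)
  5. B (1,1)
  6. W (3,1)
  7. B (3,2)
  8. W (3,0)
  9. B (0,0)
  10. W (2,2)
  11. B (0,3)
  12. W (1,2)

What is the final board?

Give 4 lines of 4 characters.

Move 1: B@(0,2) -> caps B=0 W=0
Move 2: W@(1,3) -> caps B=0 W=0
Move 3: B@(2,1) -> caps B=0 W=0
Move 4: W@(3,3) -> caps B=0 W=0
Move 5: B@(1,1) -> caps B=0 W=0
Move 6: W@(3,1) -> caps B=0 W=0
Move 7: B@(3,2) -> caps B=0 W=0
Move 8: W@(3,0) -> caps B=0 W=0
Move 9: B@(0,0) -> caps B=0 W=0
Move 10: W@(2,2) -> caps B=0 W=1
Move 11: B@(0,3) -> caps B=0 W=1
Move 12: W@(1,2) -> caps B=0 W=1

Answer: B.BB
.BWW
.BW.
WW.W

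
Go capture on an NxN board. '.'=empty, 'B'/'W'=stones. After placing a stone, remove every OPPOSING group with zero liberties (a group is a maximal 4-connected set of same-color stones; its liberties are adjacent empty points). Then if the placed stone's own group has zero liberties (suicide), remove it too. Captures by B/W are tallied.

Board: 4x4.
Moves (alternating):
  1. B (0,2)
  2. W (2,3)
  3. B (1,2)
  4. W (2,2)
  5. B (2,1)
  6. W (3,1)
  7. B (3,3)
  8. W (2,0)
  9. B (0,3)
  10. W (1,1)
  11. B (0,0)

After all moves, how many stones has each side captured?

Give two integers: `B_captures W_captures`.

Move 1: B@(0,2) -> caps B=0 W=0
Move 2: W@(2,3) -> caps B=0 W=0
Move 3: B@(1,2) -> caps B=0 W=0
Move 4: W@(2,2) -> caps B=0 W=0
Move 5: B@(2,1) -> caps B=0 W=0
Move 6: W@(3,1) -> caps B=0 W=0
Move 7: B@(3,3) -> caps B=0 W=0
Move 8: W@(2,0) -> caps B=0 W=0
Move 9: B@(0,3) -> caps B=0 W=0
Move 10: W@(1,1) -> caps B=0 W=1
Move 11: B@(0,0) -> caps B=0 W=1

Answer: 0 1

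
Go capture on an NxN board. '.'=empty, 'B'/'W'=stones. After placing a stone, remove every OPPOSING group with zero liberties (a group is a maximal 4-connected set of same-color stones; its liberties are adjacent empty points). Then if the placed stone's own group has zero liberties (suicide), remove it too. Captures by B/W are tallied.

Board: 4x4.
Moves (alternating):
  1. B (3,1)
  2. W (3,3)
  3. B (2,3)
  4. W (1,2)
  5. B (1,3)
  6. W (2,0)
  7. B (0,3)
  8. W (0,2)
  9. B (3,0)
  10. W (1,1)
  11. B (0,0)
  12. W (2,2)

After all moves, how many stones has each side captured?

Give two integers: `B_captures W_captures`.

Answer: 0 3

Derivation:
Move 1: B@(3,1) -> caps B=0 W=0
Move 2: W@(3,3) -> caps B=0 W=0
Move 3: B@(2,3) -> caps B=0 W=0
Move 4: W@(1,2) -> caps B=0 W=0
Move 5: B@(1,3) -> caps B=0 W=0
Move 6: W@(2,0) -> caps B=0 W=0
Move 7: B@(0,3) -> caps B=0 W=0
Move 8: W@(0,2) -> caps B=0 W=0
Move 9: B@(3,0) -> caps B=0 W=0
Move 10: W@(1,1) -> caps B=0 W=0
Move 11: B@(0,0) -> caps B=0 W=0
Move 12: W@(2,2) -> caps B=0 W=3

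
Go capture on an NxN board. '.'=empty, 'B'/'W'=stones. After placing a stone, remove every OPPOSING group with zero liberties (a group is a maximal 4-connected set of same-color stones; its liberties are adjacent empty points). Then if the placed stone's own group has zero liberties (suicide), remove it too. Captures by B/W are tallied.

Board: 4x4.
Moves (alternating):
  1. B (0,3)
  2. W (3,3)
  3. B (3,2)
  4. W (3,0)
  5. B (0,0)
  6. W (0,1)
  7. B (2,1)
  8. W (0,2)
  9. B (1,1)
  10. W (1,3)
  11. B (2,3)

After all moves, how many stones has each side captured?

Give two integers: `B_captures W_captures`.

Answer: 1 1

Derivation:
Move 1: B@(0,3) -> caps B=0 W=0
Move 2: W@(3,3) -> caps B=0 W=0
Move 3: B@(3,2) -> caps B=0 W=0
Move 4: W@(3,0) -> caps B=0 W=0
Move 5: B@(0,0) -> caps B=0 W=0
Move 6: W@(0,1) -> caps B=0 W=0
Move 7: B@(2,1) -> caps B=0 W=0
Move 8: W@(0,2) -> caps B=0 W=0
Move 9: B@(1,1) -> caps B=0 W=0
Move 10: W@(1,3) -> caps B=0 W=1
Move 11: B@(2,3) -> caps B=1 W=1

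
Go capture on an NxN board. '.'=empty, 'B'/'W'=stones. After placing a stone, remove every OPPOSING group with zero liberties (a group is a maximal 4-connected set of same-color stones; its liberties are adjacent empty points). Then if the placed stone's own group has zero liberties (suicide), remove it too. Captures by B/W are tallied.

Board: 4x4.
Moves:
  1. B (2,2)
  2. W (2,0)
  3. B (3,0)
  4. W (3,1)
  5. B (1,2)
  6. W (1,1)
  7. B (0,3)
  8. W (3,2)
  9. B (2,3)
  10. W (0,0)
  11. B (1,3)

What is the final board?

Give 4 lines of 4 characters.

Move 1: B@(2,2) -> caps B=0 W=0
Move 2: W@(2,0) -> caps B=0 W=0
Move 3: B@(3,0) -> caps B=0 W=0
Move 4: W@(3,1) -> caps B=0 W=1
Move 5: B@(1,2) -> caps B=0 W=1
Move 6: W@(1,1) -> caps B=0 W=1
Move 7: B@(0,3) -> caps B=0 W=1
Move 8: W@(3,2) -> caps B=0 W=1
Move 9: B@(2,3) -> caps B=0 W=1
Move 10: W@(0,0) -> caps B=0 W=1
Move 11: B@(1,3) -> caps B=0 W=1

Answer: W..B
.WBB
W.BB
.WW.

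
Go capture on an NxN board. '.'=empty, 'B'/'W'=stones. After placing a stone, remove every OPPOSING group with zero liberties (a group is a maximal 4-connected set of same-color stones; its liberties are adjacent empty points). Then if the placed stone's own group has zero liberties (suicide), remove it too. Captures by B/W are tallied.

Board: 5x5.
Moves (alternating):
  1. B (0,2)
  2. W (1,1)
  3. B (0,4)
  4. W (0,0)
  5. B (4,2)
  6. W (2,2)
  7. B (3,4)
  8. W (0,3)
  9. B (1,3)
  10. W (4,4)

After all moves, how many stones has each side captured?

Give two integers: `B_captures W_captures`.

Answer: 1 0

Derivation:
Move 1: B@(0,2) -> caps B=0 W=0
Move 2: W@(1,1) -> caps B=0 W=0
Move 3: B@(0,4) -> caps B=0 W=0
Move 4: W@(0,0) -> caps B=0 W=0
Move 5: B@(4,2) -> caps B=0 W=0
Move 6: W@(2,2) -> caps B=0 W=0
Move 7: B@(3,4) -> caps B=0 W=0
Move 8: W@(0,3) -> caps B=0 W=0
Move 9: B@(1,3) -> caps B=1 W=0
Move 10: W@(4,4) -> caps B=1 W=0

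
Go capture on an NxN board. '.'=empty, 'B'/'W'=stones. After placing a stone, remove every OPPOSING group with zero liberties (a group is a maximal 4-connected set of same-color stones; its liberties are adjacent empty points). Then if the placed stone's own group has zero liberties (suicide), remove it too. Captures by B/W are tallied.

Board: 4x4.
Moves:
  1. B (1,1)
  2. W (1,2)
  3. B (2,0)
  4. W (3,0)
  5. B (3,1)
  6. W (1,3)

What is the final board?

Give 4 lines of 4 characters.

Answer: ....
.BWW
B...
.B..

Derivation:
Move 1: B@(1,1) -> caps B=0 W=0
Move 2: W@(1,2) -> caps B=0 W=0
Move 3: B@(2,0) -> caps B=0 W=0
Move 4: W@(3,0) -> caps B=0 W=0
Move 5: B@(3,1) -> caps B=1 W=0
Move 6: W@(1,3) -> caps B=1 W=0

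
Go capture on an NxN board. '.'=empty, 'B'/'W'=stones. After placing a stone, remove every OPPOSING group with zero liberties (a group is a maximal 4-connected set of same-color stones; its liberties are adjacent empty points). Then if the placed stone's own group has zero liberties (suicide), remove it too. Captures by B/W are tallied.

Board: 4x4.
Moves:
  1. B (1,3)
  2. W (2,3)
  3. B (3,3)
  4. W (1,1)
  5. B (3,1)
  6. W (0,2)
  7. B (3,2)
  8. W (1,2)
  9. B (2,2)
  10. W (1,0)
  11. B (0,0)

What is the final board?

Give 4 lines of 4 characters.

Move 1: B@(1,3) -> caps B=0 W=0
Move 2: W@(2,3) -> caps B=0 W=0
Move 3: B@(3,3) -> caps B=0 W=0
Move 4: W@(1,1) -> caps B=0 W=0
Move 5: B@(3,1) -> caps B=0 W=0
Move 6: W@(0,2) -> caps B=0 W=0
Move 7: B@(3,2) -> caps B=0 W=0
Move 8: W@(1,2) -> caps B=0 W=0
Move 9: B@(2,2) -> caps B=1 W=0
Move 10: W@(1,0) -> caps B=1 W=0
Move 11: B@(0,0) -> caps B=1 W=0

Answer: B.W.
WWWB
..B.
.BBB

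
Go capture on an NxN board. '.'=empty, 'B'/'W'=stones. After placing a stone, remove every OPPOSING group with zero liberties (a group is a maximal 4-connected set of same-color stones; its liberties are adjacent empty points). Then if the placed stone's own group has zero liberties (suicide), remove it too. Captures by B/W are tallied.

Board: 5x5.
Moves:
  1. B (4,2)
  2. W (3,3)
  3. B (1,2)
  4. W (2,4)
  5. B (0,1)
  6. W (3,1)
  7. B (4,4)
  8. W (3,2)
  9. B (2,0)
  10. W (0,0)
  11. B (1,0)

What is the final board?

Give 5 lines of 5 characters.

Move 1: B@(4,2) -> caps B=0 W=0
Move 2: W@(3,3) -> caps B=0 W=0
Move 3: B@(1,2) -> caps B=0 W=0
Move 4: W@(2,4) -> caps B=0 W=0
Move 5: B@(0,1) -> caps B=0 W=0
Move 6: W@(3,1) -> caps B=0 W=0
Move 7: B@(4,4) -> caps B=0 W=0
Move 8: W@(3,2) -> caps B=0 W=0
Move 9: B@(2,0) -> caps B=0 W=0
Move 10: W@(0,0) -> caps B=0 W=0
Move 11: B@(1,0) -> caps B=1 W=0

Answer: .B...
B.B..
B...W
.WWW.
..B.B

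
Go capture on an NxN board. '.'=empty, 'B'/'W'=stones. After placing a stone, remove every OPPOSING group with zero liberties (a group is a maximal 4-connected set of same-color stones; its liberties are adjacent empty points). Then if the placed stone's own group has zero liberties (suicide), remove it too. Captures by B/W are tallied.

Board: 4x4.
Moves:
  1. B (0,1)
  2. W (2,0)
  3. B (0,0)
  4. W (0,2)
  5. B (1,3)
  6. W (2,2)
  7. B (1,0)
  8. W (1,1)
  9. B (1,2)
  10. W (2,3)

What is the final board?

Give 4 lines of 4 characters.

Move 1: B@(0,1) -> caps B=0 W=0
Move 2: W@(2,0) -> caps B=0 W=0
Move 3: B@(0,0) -> caps B=0 W=0
Move 4: W@(0,2) -> caps B=0 W=0
Move 5: B@(1,3) -> caps B=0 W=0
Move 6: W@(2,2) -> caps B=0 W=0
Move 7: B@(1,0) -> caps B=0 W=0
Move 8: W@(1,1) -> caps B=0 W=3
Move 9: B@(1,2) -> caps B=0 W=3
Move 10: W@(2,3) -> caps B=0 W=3

Answer: ..W.
.WBB
W.WW
....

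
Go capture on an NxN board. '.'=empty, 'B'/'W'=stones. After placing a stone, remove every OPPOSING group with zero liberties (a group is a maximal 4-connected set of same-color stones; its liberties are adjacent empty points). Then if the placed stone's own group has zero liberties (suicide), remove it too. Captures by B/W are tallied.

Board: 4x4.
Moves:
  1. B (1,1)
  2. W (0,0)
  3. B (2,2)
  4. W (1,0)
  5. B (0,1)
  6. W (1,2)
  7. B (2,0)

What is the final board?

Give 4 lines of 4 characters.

Move 1: B@(1,1) -> caps B=0 W=0
Move 2: W@(0,0) -> caps B=0 W=0
Move 3: B@(2,2) -> caps B=0 W=0
Move 4: W@(1,0) -> caps B=0 W=0
Move 5: B@(0,1) -> caps B=0 W=0
Move 6: W@(1,2) -> caps B=0 W=0
Move 7: B@(2,0) -> caps B=2 W=0

Answer: .B..
.BW.
B.B.
....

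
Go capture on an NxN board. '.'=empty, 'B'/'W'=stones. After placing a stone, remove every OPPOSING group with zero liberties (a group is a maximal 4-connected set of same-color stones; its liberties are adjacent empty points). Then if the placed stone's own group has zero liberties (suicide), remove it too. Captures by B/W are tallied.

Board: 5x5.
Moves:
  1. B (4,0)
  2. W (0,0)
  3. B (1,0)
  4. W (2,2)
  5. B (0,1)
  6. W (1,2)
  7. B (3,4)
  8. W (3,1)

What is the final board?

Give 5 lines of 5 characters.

Answer: .B...
B.W..
..W..
.W..B
B....

Derivation:
Move 1: B@(4,0) -> caps B=0 W=0
Move 2: W@(0,0) -> caps B=0 W=0
Move 3: B@(1,0) -> caps B=0 W=0
Move 4: W@(2,2) -> caps B=0 W=0
Move 5: B@(0,1) -> caps B=1 W=0
Move 6: W@(1,2) -> caps B=1 W=0
Move 7: B@(3,4) -> caps B=1 W=0
Move 8: W@(3,1) -> caps B=1 W=0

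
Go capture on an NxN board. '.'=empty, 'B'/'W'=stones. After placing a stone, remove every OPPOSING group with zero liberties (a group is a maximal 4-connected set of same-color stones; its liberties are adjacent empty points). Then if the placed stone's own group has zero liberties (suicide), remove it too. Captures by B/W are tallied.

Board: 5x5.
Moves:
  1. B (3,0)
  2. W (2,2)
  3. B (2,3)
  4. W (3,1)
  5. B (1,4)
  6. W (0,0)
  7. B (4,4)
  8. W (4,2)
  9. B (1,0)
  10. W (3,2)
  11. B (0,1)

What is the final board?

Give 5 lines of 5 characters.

Move 1: B@(3,0) -> caps B=0 W=0
Move 2: W@(2,2) -> caps B=0 W=0
Move 3: B@(2,3) -> caps B=0 W=0
Move 4: W@(3,1) -> caps B=0 W=0
Move 5: B@(1,4) -> caps B=0 W=0
Move 6: W@(0,0) -> caps B=0 W=0
Move 7: B@(4,4) -> caps B=0 W=0
Move 8: W@(4,2) -> caps B=0 W=0
Move 9: B@(1,0) -> caps B=0 W=0
Move 10: W@(3,2) -> caps B=0 W=0
Move 11: B@(0,1) -> caps B=1 W=0

Answer: .B...
B...B
..WB.
BWW..
..W.B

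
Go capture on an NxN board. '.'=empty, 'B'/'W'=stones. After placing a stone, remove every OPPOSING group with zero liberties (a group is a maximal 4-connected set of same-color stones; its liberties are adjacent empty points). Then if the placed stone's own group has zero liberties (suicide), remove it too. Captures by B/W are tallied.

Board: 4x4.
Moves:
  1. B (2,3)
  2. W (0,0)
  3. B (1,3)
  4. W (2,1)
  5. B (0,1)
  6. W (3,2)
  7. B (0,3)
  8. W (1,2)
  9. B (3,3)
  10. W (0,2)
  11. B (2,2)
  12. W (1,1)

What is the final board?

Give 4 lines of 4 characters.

Answer: W.W.
.WW.
.W..
..W.

Derivation:
Move 1: B@(2,3) -> caps B=0 W=0
Move 2: W@(0,0) -> caps B=0 W=0
Move 3: B@(1,3) -> caps B=0 W=0
Move 4: W@(2,1) -> caps B=0 W=0
Move 5: B@(0,1) -> caps B=0 W=0
Move 6: W@(3,2) -> caps B=0 W=0
Move 7: B@(0,3) -> caps B=0 W=0
Move 8: W@(1,2) -> caps B=0 W=0
Move 9: B@(3,3) -> caps B=0 W=0
Move 10: W@(0,2) -> caps B=0 W=0
Move 11: B@(2,2) -> caps B=0 W=0
Move 12: W@(1,1) -> caps B=0 W=1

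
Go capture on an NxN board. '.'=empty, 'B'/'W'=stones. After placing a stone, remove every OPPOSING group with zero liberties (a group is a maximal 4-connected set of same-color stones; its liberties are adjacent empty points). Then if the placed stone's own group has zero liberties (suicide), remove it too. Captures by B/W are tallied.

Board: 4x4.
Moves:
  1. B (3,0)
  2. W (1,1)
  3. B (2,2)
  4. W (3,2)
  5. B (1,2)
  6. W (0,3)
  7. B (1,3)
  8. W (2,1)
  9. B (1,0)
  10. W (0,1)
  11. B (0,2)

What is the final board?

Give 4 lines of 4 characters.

Answer: .WB.
BWBB
.WB.
B.W.

Derivation:
Move 1: B@(3,0) -> caps B=0 W=0
Move 2: W@(1,1) -> caps B=0 W=0
Move 3: B@(2,2) -> caps B=0 W=0
Move 4: W@(3,2) -> caps B=0 W=0
Move 5: B@(1,2) -> caps B=0 W=0
Move 6: W@(0,3) -> caps B=0 W=0
Move 7: B@(1,3) -> caps B=0 W=0
Move 8: W@(2,1) -> caps B=0 W=0
Move 9: B@(1,0) -> caps B=0 W=0
Move 10: W@(0,1) -> caps B=0 W=0
Move 11: B@(0,2) -> caps B=1 W=0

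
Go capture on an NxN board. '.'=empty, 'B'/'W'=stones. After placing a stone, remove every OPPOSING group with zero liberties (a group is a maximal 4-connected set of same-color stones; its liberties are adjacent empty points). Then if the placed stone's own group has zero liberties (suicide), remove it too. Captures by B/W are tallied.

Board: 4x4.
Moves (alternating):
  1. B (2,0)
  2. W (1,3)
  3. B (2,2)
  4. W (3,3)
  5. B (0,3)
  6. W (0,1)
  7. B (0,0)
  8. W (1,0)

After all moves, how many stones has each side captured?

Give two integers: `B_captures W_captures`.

Answer: 0 1

Derivation:
Move 1: B@(2,0) -> caps B=0 W=0
Move 2: W@(1,3) -> caps B=0 W=0
Move 3: B@(2,2) -> caps B=0 W=0
Move 4: W@(3,3) -> caps B=0 W=0
Move 5: B@(0,3) -> caps B=0 W=0
Move 6: W@(0,1) -> caps B=0 W=0
Move 7: B@(0,0) -> caps B=0 W=0
Move 8: W@(1,0) -> caps B=0 W=1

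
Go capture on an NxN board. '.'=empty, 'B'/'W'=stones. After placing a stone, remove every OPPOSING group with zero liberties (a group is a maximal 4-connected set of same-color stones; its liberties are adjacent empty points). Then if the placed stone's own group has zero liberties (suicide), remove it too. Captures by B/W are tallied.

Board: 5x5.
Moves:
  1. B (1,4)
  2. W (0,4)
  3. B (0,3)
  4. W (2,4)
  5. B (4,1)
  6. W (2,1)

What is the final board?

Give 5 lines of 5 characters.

Answer: ...B.
....B
.W..W
.....
.B...

Derivation:
Move 1: B@(1,4) -> caps B=0 W=0
Move 2: W@(0,4) -> caps B=0 W=0
Move 3: B@(0,3) -> caps B=1 W=0
Move 4: W@(2,4) -> caps B=1 W=0
Move 5: B@(4,1) -> caps B=1 W=0
Move 6: W@(2,1) -> caps B=1 W=0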